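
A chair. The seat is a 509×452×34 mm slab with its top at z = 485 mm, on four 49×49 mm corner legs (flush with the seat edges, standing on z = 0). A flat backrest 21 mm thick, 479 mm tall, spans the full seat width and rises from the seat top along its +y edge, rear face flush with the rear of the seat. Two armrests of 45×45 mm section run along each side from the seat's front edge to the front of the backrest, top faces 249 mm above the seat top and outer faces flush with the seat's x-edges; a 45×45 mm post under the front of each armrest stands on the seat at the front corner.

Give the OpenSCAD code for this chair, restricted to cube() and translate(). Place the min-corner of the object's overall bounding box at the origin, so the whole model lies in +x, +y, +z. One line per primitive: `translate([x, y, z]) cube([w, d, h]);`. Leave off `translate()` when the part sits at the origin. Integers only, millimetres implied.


translate([0, 0, 451]) cube([509, 452, 34]);
cube([49, 49, 451]);
translate([460, 0, 0]) cube([49, 49, 451]);
translate([0, 403, 0]) cube([49, 49, 451]);
translate([460, 403, 0]) cube([49, 49, 451]);
translate([0, 431, 485]) cube([509, 21, 479]);
translate([0, 0, 689]) cube([45, 431, 45]);
translate([464, 0, 689]) cube([45, 431, 45]);
translate([0, 0, 485]) cube([45, 45, 204]);
translate([464, 0, 485]) cube([45, 45, 204]);


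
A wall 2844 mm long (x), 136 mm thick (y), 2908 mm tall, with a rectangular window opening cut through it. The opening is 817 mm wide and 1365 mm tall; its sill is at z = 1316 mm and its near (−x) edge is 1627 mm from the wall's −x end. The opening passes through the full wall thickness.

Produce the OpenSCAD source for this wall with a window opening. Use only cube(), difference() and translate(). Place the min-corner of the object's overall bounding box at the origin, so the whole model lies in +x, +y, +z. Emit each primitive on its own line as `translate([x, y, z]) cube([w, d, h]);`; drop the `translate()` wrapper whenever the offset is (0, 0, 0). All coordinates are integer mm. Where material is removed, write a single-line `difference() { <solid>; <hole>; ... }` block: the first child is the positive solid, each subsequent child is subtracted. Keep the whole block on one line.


difference() { cube([2844, 136, 2908]); translate([1627, 0, 1316]) cube([817, 136, 1365]); }


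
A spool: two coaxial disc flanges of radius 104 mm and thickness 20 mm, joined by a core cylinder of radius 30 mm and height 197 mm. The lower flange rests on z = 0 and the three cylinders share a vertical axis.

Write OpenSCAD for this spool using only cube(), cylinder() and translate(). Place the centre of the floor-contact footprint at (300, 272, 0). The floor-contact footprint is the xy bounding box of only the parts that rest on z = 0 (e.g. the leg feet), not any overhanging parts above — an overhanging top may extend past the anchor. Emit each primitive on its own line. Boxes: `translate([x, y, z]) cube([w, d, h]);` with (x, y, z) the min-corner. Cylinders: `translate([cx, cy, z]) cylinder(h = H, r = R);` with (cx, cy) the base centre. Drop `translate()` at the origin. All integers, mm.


translate([300, 272, 0]) cylinder(h = 20, r = 104);
translate([300, 272, 20]) cylinder(h = 197, r = 30);
translate([300, 272, 217]) cylinder(h = 20, r = 104);


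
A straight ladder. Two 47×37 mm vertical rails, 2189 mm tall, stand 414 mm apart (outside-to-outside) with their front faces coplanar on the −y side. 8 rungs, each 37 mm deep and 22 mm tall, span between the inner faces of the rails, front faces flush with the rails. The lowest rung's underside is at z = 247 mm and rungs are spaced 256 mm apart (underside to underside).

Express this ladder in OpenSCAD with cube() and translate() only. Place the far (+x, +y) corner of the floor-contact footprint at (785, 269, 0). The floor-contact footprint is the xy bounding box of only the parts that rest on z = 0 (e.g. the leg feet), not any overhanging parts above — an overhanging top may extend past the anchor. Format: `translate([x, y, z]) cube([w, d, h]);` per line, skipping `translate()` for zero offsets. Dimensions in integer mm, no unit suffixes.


translate([371, 232, 0]) cube([47, 37, 2189]);
translate([738, 232, 0]) cube([47, 37, 2189]);
translate([418, 232, 247]) cube([320, 37, 22]);
translate([418, 232, 503]) cube([320, 37, 22]);
translate([418, 232, 759]) cube([320, 37, 22]);
translate([418, 232, 1015]) cube([320, 37, 22]);
translate([418, 232, 1271]) cube([320, 37, 22]);
translate([418, 232, 1527]) cube([320, 37, 22]);
translate([418, 232, 1783]) cube([320, 37, 22]);
translate([418, 232, 2039]) cube([320, 37, 22]);


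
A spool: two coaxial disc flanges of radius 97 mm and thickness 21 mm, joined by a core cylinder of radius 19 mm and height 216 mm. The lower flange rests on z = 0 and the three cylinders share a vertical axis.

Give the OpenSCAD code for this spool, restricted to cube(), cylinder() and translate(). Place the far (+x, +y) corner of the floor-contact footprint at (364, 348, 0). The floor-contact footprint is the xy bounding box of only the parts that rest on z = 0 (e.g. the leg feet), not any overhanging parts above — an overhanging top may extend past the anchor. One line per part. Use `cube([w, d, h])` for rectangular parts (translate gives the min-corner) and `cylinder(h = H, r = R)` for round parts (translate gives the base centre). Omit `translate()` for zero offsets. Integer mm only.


translate([267, 251, 0]) cylinder(h = 21, r = 97);
translate([267, 251, 21]) cylinder(h = 216, r = 19);
translate([267, 251, 237]) cylinder(h = 21, r = 97);


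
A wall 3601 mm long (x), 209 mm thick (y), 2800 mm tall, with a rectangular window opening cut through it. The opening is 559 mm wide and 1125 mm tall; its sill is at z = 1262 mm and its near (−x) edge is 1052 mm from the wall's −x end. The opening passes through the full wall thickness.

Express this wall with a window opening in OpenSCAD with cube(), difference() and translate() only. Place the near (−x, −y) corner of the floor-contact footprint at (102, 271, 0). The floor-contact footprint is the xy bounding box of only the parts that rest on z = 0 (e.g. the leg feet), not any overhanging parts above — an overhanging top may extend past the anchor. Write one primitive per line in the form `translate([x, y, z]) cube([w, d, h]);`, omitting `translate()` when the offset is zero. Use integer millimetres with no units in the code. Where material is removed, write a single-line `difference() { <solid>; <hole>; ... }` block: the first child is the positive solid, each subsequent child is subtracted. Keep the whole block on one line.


difference() { translate([102, 271, 0]) cube([3601, 209, 2800]); translate([1154, 271, 1262]) cube([559, 209, 1125]); }


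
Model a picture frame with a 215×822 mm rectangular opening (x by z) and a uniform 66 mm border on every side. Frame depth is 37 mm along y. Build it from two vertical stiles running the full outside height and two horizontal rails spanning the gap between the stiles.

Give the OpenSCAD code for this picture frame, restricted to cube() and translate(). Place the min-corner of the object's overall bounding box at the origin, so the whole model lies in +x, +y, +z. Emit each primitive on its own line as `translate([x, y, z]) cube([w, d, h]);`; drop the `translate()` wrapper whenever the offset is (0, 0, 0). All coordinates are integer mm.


cube([66, 37, 954]);
translate([281, 0, 0]) cube([66, 37, 954]);
translate([66, 0, 0]) cube([215, 37, 66]);
translate([66, 0, 888]) cube([215, 37, 66]);


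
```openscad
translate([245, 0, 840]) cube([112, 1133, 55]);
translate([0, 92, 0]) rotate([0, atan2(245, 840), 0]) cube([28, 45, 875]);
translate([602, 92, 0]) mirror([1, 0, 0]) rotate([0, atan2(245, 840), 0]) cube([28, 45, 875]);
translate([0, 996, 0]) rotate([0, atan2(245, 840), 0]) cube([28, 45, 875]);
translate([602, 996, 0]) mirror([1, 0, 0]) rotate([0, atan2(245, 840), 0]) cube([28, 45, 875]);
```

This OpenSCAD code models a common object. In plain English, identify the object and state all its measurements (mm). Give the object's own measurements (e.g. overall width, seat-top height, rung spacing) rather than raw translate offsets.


A sawhorse. A 112×1133×55 mm beam (x, y, z) sits on two A-frame leg pairs. Each pair is two raked legs of 28×45 mm section (45 mm along y) splaying symmetrically in x. Each leg rises 840 mm vertically over 245 mm of horizontal reach and is 875 mm long along its own axis. Every leg's outer bottom edge rests on the floor and its outer top edge meets a bottom edge of the beam — the left legs (tilting toward +x) meet the beam's −x bottom edge, the right legs (their mirror images, tilting toward −x) meet its +x bottom edge — so the leg tops tuck under the beam, the beam's underside is 840 mm above the floor, and the feet are 602 mm apart outside-to-outside with the beam centred between them. The two leg pairs are set in 92 mm from either end of the beam.


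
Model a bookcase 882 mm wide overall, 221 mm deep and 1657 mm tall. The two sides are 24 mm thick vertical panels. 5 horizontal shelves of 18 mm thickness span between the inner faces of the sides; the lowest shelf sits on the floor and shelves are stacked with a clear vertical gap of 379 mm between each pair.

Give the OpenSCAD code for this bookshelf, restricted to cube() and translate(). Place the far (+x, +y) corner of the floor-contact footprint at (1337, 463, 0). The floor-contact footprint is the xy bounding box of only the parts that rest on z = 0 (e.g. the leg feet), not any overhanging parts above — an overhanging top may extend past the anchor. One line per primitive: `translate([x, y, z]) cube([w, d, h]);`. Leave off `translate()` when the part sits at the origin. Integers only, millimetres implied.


translate([455, 242, 0]) cube([24, 221, 1657]);
translate([1313, 242, 0]) cube([24, 221, 1657]);
translate([479, 242, 0]) cube([834, 221, 18]);
translate([479, 242, 397]) cube([834, 221, 18]);
translate([479, 242, 794]) cube([834, 221, 18]);
translate([479, 242, 1191]) cube([834, 221, 18]);
translate([479, 242, 1588]) cube([834, 221, 18]);


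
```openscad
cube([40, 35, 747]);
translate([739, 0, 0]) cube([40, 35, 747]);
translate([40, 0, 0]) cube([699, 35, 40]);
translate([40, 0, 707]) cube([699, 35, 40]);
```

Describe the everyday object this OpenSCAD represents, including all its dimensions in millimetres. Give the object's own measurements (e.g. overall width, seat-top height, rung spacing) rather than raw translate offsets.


A rectangular picture frame lying in the x–z plane (depth along y). The opening is 699 mm wide (x) by 667 mm tall (z), surrounded by a border 40 mm wide on all four sides. The frame is 35 mm deep and is made of two full-height vertical stiles with two horizontal rails fitted between them.


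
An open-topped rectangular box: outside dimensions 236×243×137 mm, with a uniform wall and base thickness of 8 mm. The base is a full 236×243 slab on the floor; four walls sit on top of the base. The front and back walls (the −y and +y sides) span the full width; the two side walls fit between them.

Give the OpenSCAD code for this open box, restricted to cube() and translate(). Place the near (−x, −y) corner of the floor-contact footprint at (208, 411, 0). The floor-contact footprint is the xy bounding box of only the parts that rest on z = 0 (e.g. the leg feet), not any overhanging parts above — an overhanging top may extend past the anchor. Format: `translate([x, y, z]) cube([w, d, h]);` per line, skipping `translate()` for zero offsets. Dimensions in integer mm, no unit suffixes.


translate([208, 411, 0]) cube([236, 243, 8]);
translate([208, 411, 8]) cube([236, 8, 129]);
translate([208, 646, 8]) cube([236, 8, 129]);
translate([208, 419, 8]) cube([8, 227, 129]);
translate([436, 419, 8]) cube([8, 227, 129]);


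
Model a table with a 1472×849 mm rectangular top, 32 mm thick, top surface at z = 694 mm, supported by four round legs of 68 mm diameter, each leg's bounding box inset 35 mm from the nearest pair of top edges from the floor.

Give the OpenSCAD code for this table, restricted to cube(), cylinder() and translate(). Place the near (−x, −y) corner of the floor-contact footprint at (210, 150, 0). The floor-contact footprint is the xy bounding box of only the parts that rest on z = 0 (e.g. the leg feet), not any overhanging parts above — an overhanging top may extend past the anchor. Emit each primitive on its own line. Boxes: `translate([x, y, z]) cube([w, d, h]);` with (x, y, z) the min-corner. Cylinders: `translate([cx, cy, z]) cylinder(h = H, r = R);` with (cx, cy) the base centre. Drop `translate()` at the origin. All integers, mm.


translate([175, 115, 662]) cube([1472, 849, 32]);
translate([244, 184, 0]) cylinder(h = 662, r = 34);
translate([1578, 184, 0]) cylinder(h = 662, r = 34);
translate([244, 895, 0]) cylinder(h = 662, r = 34);
translate([1578, 895, 0]) cylinder(h = 662, r = 34);


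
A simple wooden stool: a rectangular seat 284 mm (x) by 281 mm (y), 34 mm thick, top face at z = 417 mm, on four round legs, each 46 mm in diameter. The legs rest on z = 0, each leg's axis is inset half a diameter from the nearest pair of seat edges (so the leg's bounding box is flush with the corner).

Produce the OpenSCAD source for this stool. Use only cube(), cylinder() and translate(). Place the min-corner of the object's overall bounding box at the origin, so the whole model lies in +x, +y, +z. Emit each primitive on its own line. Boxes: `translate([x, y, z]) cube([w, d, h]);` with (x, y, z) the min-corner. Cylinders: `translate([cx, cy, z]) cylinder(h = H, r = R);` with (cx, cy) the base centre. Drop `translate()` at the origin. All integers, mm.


// leg_h = 417 - 34 = 383
translate([0, 0, 383]) cube([284, 281, 34]);
translate([23, 23, 0]) cylinder(h = 383, r = 23);
translate([261, 23, 0]) cylinder(h = 383, r = 23);
translate([23, 258, 0]) cylinder(h = 383, r = 23);
translate([261, 258, 0]) cylinder(h = 383, r = 23);


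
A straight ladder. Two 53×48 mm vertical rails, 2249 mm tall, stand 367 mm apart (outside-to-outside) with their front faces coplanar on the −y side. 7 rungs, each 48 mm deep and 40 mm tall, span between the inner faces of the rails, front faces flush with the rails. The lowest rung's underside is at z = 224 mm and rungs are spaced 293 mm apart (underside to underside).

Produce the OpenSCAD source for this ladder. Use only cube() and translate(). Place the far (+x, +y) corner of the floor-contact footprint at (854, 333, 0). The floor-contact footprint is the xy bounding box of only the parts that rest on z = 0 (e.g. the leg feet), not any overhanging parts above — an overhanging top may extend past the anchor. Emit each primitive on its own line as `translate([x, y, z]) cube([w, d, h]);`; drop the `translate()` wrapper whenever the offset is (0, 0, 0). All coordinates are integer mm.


// rung span = 367 - 2*53 = 261
// rung[k] z = 224 + k*293
translate([487, 285, 0]) cube([53, 48, 2249]);
translate([801, 285, 0]) cube([53, 48, 2249]);
translate([540, 285, 224]) cube([261, 48, 40]);
translate([540, 285, 517]) cube([261, 48, 40]);
translate([540, 285, 810]) cube([261, 48, 40]);
translate([540, 285, 1103]) cube([261, 48, 40]);
translate([540, 285, 1396]) cube([261, 48, 40]);
translate([540, 285, 1689]) cube([261, 48, 40]);
translate([540, 285, 1982]) cube([261, 48, 40]);


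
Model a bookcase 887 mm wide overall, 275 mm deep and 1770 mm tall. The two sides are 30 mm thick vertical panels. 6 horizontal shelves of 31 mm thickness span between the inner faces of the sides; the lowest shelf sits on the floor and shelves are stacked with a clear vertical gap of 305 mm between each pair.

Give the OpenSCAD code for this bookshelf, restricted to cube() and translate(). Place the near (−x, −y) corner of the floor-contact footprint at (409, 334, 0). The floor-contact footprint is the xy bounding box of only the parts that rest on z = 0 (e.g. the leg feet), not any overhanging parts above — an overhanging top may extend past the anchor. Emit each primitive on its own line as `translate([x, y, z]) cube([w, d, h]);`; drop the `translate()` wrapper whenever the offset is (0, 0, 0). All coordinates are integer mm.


translate([409, 334, 0]) cube([30, 275, 1770]);
translate([1266, 334, 0]) cube([30, 275, 1770]);
translate([439, 334, 0]) cube([827, 275, 31]);
translate([439, 334, 336]) cube([827, 275, 31]);
translate([439, 334, 672]) cube([827, 275, 31]);
translate([439, 334, 1008]) cube([827, 275, 31]);
translate([439, 334, 1344]) cube([827, 275, 31]);
translate([439, 334, 1680]) cube([827, 275, 31]);


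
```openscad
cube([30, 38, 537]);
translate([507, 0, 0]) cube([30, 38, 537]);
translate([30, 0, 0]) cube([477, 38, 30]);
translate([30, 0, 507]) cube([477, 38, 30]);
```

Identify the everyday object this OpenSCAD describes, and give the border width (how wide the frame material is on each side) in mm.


A picture frame. The border width is 30 mm.

Four thin pieces enclosing a rectangular opening — a picture frame. The two full-height stiles are 537 mm tall; the top rail sits at z = 507 and is 30 mm tall, so the border above the opening is 537 − 507 = 30 mm, matching the stile x-width.


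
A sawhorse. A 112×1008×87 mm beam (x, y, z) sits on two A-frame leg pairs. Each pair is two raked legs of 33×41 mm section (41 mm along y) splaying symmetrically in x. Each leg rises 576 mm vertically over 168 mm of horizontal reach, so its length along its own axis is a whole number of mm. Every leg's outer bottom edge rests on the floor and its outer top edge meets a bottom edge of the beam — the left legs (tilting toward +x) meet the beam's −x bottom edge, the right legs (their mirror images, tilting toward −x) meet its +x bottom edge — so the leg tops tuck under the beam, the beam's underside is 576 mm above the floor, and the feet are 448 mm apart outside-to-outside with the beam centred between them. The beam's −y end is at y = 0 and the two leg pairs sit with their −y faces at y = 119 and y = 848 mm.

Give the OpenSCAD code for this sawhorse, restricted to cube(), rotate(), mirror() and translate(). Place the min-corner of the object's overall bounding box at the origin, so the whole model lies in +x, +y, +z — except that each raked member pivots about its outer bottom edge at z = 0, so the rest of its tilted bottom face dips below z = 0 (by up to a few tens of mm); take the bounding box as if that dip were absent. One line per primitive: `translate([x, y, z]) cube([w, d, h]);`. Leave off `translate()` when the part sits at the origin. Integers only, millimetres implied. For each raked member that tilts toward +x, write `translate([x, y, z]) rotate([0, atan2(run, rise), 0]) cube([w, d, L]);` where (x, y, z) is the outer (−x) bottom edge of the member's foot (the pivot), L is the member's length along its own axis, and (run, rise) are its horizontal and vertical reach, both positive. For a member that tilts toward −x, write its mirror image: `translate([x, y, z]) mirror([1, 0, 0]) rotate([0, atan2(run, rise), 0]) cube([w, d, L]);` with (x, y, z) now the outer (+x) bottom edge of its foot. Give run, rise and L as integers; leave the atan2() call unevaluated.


translate([168, 0, 576]) cube([112, 1008, 87]);
translate([0, 119, 0]) rotate([0, atan2(168, 576), 0]) cube([33, 41, 600]);
translate([448, 119, 0]) mirror([1, 0, 0]) rotate([0, atan2(168, 576), 0]) cube([33, 41, 600]);
translate([0, 848, 0]) rotate([0, atan2(168, 576), 0]) cube([33, 41, 600]);
translate([448, 848, 0]) mirror([1, 0, 0]) rotate([0, atan2(168, 576), 0]) cube([33, 41, 600]);


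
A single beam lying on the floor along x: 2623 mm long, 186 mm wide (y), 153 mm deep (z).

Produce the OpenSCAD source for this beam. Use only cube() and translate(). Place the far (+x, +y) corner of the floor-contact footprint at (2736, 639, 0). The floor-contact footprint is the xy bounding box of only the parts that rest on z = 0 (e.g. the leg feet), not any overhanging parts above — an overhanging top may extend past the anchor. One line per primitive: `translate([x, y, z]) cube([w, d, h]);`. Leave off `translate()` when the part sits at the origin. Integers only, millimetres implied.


translate([113, 453, 0]) cube([2623, 186, 153]);


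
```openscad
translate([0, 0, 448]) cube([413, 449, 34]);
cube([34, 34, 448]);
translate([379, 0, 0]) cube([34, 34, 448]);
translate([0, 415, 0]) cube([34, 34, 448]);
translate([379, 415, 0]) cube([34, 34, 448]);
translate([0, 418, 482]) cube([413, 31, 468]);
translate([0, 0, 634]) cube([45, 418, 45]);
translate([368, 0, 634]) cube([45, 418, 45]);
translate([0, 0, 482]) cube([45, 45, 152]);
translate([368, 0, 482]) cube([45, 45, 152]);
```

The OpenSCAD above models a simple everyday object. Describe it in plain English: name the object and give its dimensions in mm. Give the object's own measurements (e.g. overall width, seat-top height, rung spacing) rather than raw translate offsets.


A chair. The seat is a 413×449×34 mm slab with its top at z = 482 mm, on four 34×34 mm corner legs (flush with the seat edges, standing on z = 0). A flat backrest 31 mm thick, 468 mm tall, spans the full seat width and rises from the seat top along its +y edge, rear face flush with the rear of the seat. Two armrests of 45×45 mm section run along each side from the seat's front edge to the front of the backrest, top faces 197 mm above the seat top and outer faces flush with the seat's x-edges; a 45×45 mm post under the front of each armrest stands on the seat at the front corner.


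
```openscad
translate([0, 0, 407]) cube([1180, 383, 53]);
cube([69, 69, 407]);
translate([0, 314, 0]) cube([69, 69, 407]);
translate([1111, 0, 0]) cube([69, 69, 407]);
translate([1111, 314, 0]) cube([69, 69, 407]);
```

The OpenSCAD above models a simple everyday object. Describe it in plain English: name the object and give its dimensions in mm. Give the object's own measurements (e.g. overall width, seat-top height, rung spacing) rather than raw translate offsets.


A long wooden bench with a 1180 mm (x) × 383 mm (y) seat, 53 mm thick, its top surface 460 mm above the floor. Four 69 mm square legs at the seat corners, flush with the edges, run from z = 0 to the seat underside.


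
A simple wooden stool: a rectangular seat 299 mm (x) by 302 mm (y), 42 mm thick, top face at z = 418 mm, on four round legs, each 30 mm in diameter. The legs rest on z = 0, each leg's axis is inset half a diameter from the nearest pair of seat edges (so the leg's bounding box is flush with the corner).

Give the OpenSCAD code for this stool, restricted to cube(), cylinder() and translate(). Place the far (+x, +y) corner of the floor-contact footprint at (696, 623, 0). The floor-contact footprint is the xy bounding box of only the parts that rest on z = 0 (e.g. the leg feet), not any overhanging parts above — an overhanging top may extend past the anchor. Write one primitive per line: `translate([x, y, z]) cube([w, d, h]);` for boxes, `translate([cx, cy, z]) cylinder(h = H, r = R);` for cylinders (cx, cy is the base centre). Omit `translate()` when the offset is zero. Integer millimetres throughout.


translate([397, 321, 376]) cube([299, 302, 42]);
translate([412, 336, 0]) cylinder(h = 376, r = 15);
translate([681, 336, 0]) cylinder(h = 376, r = 15);
translate([412, 608, 0]) cylinder(h = 376, r = 15);
translate([681, 608, 0]) cylinder(h = 376, r = 15);


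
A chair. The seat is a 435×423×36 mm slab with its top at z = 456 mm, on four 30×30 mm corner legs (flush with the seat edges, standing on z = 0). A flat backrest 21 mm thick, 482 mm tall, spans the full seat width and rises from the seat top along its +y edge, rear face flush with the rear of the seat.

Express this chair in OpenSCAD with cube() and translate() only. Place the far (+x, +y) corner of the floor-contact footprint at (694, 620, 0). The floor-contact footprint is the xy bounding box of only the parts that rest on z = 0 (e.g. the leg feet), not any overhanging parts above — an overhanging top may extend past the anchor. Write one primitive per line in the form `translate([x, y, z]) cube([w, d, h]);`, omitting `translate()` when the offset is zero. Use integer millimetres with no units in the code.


translate([259, 197, 420]) cube([435, 423, 36]);
translate([259, 197, 0]) cube([30, 30, 420]);
translate([664, 197, 0]) cube([30, 30, 420]);
translate([259, 590, 0]) cube([30, 30, 420]);
translate([664, 590, 0]) cube([30, 30, 420]);
translate([259, 599, 456]) cube([435, 21, 482]);


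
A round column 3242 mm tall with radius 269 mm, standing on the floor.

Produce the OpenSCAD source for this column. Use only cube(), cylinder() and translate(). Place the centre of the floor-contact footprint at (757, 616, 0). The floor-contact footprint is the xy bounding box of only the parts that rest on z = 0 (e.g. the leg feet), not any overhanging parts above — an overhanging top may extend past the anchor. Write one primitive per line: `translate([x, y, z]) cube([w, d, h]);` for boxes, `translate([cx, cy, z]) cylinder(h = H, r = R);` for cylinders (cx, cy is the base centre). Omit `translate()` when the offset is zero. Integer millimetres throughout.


translate([757, 616, 0]) cylinder(h = 3242, r = 269);


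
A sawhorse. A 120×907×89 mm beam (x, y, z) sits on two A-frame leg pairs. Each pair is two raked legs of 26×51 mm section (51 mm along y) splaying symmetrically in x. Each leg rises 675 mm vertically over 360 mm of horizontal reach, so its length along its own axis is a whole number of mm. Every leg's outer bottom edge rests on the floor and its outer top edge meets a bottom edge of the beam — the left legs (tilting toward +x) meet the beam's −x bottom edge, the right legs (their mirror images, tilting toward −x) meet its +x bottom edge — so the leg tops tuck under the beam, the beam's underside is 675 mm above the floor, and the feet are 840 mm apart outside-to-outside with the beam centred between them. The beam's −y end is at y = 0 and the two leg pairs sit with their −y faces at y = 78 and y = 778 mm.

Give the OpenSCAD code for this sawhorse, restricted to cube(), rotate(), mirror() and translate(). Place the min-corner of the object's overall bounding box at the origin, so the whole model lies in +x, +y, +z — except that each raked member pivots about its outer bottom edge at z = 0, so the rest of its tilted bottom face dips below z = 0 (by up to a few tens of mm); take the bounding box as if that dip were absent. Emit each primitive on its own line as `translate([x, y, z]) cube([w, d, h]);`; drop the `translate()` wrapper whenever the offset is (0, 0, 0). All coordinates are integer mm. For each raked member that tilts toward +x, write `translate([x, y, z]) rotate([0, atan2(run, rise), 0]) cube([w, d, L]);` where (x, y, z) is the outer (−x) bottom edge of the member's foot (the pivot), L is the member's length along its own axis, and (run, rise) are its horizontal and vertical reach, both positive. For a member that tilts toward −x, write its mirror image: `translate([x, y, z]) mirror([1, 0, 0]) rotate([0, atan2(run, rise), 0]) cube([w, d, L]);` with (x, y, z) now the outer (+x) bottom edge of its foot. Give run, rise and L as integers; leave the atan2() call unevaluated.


translate([360, 0, 675]) cube([120, 907, 89]);
translate([0, 78, 0]) rotate([0, atan2(360, 675), 0]) cube([26, 51, 765]);
translate([840, 78, 0]) mirror([1, 0, 0]) rotate([0, atan2(360, 675), 0]) cube([26, 51, 765]);
translate([0, 778, 0]) rotate([0, atan2(360, 675), 0]) cube([26, 51, 765]);
translate([840, 778, 0]) mirror([1, 0, 0]) rotate([0, atan2(360, 675), 0]) cube([26, 51, 765]);


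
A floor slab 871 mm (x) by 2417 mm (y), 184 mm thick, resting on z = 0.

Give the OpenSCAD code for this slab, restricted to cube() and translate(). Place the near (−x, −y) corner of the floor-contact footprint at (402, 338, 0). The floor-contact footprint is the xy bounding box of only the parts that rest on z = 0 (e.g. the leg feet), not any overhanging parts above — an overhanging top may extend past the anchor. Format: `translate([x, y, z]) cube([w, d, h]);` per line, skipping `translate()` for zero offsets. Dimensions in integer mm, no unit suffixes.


translate([402, 338, 0]) cube([871, 2417, 184]);


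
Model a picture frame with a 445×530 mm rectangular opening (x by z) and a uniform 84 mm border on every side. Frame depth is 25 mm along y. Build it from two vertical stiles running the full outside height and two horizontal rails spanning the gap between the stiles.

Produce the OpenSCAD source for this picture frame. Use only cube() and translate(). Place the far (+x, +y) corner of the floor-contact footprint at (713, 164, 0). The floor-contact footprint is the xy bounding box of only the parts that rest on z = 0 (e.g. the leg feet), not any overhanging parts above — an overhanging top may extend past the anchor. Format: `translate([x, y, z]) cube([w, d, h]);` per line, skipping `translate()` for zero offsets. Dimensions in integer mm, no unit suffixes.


translate([100, 139, 0]) cube([84, 25, 698]);
translate([629, 139, 0]) cube([84, 25, 698]);
translate([184, 139, 0]) cube([445, 25, 84]);
translate([184, 139, 614]) cube([445, 25, 84]);


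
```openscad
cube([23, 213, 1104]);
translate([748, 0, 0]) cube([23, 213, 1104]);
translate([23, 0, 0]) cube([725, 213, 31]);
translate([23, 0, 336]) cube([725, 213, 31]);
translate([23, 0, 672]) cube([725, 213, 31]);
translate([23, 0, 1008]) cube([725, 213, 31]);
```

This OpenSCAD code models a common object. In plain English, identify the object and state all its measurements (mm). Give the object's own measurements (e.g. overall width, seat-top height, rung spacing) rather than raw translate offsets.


An open bookshelf. Two side panels, each 23 mm thick, 213 mm deep and 1104 mm tall, stand 771 mm apart (outside-to-outside). Between them sit 4 shelves, each 31 mm thick and 213 mm deep, spanning the full gap between the sides. The bottom shelf rests on the floor (its underside at z = 0) and the clear gap between one shelf's top and the next shelf's underside is 305 mm.


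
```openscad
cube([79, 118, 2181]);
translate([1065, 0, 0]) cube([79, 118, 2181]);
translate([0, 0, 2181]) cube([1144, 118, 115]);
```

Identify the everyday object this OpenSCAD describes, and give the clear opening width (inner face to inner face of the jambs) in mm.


A door frame. The clear opening width is 986 mm.

Two 2181 mm tall posts with a header on top — a door frame. The left jamb is 79 mm wide at x = 0; the right jamb starts at x = 1065. The clear opening is 1065 − 79 = 986 mm.


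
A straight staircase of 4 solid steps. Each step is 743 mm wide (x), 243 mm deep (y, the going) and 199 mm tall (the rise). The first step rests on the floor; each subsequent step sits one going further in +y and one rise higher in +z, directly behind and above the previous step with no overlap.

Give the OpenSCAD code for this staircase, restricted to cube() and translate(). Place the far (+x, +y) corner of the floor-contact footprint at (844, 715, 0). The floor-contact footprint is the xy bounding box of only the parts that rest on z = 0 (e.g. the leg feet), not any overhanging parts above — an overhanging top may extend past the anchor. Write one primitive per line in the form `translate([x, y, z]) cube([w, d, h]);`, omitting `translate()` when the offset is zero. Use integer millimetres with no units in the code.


translate([101, 472, 0]) cube([743, 243, 199]);
translate([101, 715, 199]) cube([743, 243, 199]);
translate([101, 958, 398]) cube([743, 243, 199]);
translate([101, 1201, 597]) cube([743, 243, 199]);


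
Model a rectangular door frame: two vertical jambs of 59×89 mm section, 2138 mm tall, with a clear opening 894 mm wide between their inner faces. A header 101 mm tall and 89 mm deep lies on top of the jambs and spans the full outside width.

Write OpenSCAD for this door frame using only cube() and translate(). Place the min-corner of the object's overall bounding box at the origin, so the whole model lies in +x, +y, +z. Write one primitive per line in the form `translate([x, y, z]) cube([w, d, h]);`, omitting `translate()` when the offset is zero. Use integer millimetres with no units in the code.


cube([59, 89, 2138]);
translate([953, 0, 0]) cube([59, 89, 2138]);
translate([0, 0, 2138]) cube([1012, 89, 101]);


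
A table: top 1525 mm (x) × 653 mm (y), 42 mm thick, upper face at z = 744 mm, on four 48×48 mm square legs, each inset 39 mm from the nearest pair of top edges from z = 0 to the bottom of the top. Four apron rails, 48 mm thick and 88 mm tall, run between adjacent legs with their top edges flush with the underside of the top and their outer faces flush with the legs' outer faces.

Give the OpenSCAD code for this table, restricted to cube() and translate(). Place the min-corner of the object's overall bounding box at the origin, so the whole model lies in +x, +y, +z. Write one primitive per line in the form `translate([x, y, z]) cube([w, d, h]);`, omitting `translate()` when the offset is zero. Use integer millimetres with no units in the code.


translate([0, 0, 702]) cube([1525, 653, 42]);
translate([39, 39, 0]) cube([48, 48, 702]);
translate([1438, 39, 0]) cube([48, 48, 702]);
translate([39, 566, 0]) cube([48, 48, 702]);
translate([1438, 566, 0]) cube([48, 48, 702]);
translate([87, 39, 614]) cube([1351, 48, 88]);
translate([87, 566, 614]) cube([1351, 48, 88]);
translate([39, 87, 614]) cube([48, 479, 88]);
translate([1438, 87, 614]) cube([48, 479, 88]);


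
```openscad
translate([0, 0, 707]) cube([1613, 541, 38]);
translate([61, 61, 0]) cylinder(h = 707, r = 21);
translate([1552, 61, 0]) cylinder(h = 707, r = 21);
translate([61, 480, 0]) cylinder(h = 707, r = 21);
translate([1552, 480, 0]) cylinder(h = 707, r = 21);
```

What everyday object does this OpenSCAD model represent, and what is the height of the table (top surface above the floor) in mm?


A table. The table height is 745 mm.

A 1613×541×38 slab sits at z = 707 on four Ø42 mm round legs — a table. The top surface is at 707 + 38 = 745 mm.


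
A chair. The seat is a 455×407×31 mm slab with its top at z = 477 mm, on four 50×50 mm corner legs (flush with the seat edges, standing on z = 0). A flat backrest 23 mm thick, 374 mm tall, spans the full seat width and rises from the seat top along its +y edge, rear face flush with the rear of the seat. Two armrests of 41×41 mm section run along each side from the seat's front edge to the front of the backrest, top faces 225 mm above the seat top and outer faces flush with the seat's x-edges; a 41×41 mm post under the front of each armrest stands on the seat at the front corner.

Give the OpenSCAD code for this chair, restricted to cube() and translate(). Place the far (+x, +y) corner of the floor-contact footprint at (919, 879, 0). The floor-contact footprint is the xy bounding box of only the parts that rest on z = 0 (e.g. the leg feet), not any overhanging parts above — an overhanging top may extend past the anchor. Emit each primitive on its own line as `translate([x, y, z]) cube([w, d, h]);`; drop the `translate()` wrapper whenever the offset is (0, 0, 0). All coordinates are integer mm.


translate([464, 472, 446]) cube([455, 407, 31]);
translate([464, 472, 0]) cube([50, 50, 446]);
translate([869, 472, 0]) cube([50, 50, 446]);
translate([464, 829, 0]) cube([50, 50, 446]);
translate([869, 829, 0]) cube([50, 50, 446]);
translate([464, 856, 477]) cube([455, 23, 374]);
translate([464, 472, 661]) cube([41, 384, 41]);
translate([878, 472, 661]) cube([41, 384, 41]);
translate([464, 472, 477]) cube([41, 41, 184]);
translate([878, 472, 477]) cube([41, 41, 184]);


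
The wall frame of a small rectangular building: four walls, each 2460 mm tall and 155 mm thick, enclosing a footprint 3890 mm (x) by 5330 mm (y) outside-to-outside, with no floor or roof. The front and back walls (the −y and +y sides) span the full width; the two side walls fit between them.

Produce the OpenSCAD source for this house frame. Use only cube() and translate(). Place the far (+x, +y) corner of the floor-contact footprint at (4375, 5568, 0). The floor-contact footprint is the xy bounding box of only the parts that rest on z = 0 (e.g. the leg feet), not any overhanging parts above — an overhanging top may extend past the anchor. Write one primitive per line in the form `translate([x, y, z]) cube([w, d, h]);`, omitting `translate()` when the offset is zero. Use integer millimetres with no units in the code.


translate([485, 238, 0]) cube([3890, 155, 2460]);
translate([485, 5413, 0]) cube([3890, 155, 2460]);
translate([485, 393, 0]) cube([155, 5020, 2460]);
translate([4220, 393, 0]) cube([155, 5020, 2460]);


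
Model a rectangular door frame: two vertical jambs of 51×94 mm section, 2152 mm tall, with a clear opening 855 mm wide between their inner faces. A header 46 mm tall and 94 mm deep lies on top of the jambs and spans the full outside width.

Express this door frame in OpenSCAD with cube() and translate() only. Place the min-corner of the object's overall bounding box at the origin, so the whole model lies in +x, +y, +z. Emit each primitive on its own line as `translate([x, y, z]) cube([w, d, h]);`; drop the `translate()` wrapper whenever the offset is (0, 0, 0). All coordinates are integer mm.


cube([51, 94, 2152]);
translate([906, 0, 0]) cube([51, 94, 2152]);
translate([0, 0, 2152]) cube([957, 94, 46]);


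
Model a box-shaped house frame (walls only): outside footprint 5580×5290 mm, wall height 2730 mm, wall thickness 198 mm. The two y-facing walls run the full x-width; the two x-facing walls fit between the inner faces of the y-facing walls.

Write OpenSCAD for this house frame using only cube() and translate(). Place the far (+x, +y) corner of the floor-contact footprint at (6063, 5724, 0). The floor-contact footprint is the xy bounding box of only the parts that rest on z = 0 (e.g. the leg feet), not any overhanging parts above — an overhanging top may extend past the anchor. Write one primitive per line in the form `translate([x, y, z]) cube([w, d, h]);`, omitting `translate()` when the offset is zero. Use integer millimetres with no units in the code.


translate([483, 434, 0]) cube([5580, 198, 2730]);
translate([483, 5526, 0]) cube([5580, 198, 2730]);
translate([483, 632, 0]) cube([198, 4894, 2730]);
translate([5865, 632, 0]) cube([198, 4894, 2730]);


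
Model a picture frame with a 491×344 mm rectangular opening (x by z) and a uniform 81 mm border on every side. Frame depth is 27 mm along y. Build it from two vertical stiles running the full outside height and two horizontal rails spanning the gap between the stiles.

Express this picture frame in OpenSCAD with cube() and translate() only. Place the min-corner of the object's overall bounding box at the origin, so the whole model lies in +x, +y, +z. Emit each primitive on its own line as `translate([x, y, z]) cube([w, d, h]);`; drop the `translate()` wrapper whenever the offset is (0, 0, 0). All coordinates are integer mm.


cube([81, 27, 506]);
translate([572, 0, 0]) cube([81, 27, 506]);
translate([81, 0, 0]) cube([491, 27, 81]);
translate([81, 0, 425]) cube([491, 27, 81]);


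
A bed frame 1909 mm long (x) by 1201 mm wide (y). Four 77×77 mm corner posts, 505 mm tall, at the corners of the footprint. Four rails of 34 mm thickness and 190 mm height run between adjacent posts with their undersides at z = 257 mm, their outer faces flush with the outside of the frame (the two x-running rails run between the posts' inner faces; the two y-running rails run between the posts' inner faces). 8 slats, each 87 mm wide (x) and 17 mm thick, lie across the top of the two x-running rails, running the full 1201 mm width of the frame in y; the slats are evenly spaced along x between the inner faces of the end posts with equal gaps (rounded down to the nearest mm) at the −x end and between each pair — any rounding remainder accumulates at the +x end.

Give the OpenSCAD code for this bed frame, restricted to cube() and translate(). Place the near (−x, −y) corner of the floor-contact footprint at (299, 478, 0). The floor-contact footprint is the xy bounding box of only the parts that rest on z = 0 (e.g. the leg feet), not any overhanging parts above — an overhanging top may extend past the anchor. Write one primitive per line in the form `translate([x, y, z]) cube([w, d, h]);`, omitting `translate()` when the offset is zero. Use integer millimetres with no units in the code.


translate([299, 478, 0]) cube([77, 77, 505]);
translate([299, 1602, 0]) cube([77, 77, 505]);
translate([2131, 478, 0]) cube([77, 77, 505]);
translate([2131, 1602, 0]) cube([77, 77, 505]);
translate([376, 478, 257]) cube([1755, 34, 190]);
translate([376, 1645, 257]) cube([1755, 34, 190]);
translate([299, 555, 257]) cube([34, 1047, 190]);
translate([2174, 555, 257]) cube([34, 1047, 190]);
translate([493, 478, 447]) cube([87, 1201, 17]);
translate([697, 478, 447]) cube([87, 1201, 17]);
translate([901, 478, 447]) cube([87, 1201, 17]);
translate([1105, 478, 447]) cube([87, 1201, 17]);
translate([1309, 478, 447]) cube([87, 1201, 17]);
translate([1513, 478, 447]) cube([87, 1201, 17]);
translate([1717, 478, 447]) cube([87, 1201, 17]);
translate([1921, 478, 447]) cube([87, 1201, 17]);
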